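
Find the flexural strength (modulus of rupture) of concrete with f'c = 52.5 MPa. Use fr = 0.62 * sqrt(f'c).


fr = 0.62 * sqrt(52.5)
= 4.492 MPa

4.492


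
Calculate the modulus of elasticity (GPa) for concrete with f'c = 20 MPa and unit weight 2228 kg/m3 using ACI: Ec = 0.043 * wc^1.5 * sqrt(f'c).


Ec = 0.043 * 2228^1.5 * sqrt(20) / 1000
= 20.22 GPa

20.22


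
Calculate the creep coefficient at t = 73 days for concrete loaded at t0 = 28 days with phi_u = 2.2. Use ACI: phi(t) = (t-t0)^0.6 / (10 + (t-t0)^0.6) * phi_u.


dt = 73 - 28 = 45
phi = 45^0.6 / (10 + 45^0.6) * 2.2
= 1.09

1.09


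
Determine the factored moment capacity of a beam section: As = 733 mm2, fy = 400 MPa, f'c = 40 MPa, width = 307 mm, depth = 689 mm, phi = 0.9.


a = As * fy / (0.85 * f'c * b)
= 733 * 400 / (0.85 * 40 * 307)
= 28.0897 mm
Mn = As * fy * (d - a/2) / 10^6
= 197.8969 kN-m
phi*Mn = 0.9 * 197.8969 = 178.11 kN-m

178.11


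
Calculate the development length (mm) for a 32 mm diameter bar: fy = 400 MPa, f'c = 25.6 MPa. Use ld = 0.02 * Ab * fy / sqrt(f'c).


Ab = pi * 32^2 / 4 = 804.248 mm2
ld = 0.02 * 804.248 * 400 / sqrt(25.6)
= 1271.6 mm

1271.6


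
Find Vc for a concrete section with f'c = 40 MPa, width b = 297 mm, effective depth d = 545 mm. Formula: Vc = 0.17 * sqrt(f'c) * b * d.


Vc = 0.17 * sqrt(40) * 297 * 545 / 1000
= 174.03 kN

174.03


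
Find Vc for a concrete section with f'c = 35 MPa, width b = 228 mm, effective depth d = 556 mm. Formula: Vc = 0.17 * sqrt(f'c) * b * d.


Vc = 0.17 * sqrt(35) * 228 * 556 / 1000
= 127.49 kN

127.49


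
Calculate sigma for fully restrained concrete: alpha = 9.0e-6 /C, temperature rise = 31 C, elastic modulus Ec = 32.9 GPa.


sigma = alpha * dT * Ec
= 9.0e-6 * 31 * 32.9 * 1000
= 9.179 MPa

9.179


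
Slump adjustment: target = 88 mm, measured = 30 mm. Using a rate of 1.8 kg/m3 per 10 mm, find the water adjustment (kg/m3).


Difference = 88 - 30 = 58 mm
Water adjustment = 58 * 1.8 / 10 = 10.4 kg/m3

10.4


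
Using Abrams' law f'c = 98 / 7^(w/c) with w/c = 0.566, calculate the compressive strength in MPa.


f'c = 98 / 7^0.566
= 98 / 3.008
= 32.58 MPa

32.58


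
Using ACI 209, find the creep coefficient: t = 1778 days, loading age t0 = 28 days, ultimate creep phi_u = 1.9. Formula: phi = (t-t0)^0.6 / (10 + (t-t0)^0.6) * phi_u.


dt = 1778 - 28 = 1750
phi = 1750^0.6 / (10 + 1750^0.6) * 1.9
= 1.707

1.707


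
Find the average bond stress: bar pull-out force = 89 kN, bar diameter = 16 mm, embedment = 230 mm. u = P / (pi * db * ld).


u = P / (pi * db * ld)
= 89 * 1000 / (pi * 16 * 230)
= 7.698 MPa

7.698


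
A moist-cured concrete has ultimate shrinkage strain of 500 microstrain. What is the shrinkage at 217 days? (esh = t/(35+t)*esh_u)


esh(217) = 217 / (35 + 217) * 500
= 217 / 252 * 500
= 430.6 microstrain

430.6


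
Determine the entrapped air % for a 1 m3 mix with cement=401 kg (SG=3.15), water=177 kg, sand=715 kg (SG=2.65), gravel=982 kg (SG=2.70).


Vol cement = 401 / (3.15 * 1000) = 0.127302 m3
Vol water = 177 / 1000 = 0.177 m3
Vol sand = 715 / (2.65 * 1000) = 0.269811 m3
Vol gravel = 982 / (2.70 * 1000) = 0.363704 m3
Total solid + water volume = 0.937817 m3
Air = (1 - 0.937817) * 100 = 6.22%

6.22


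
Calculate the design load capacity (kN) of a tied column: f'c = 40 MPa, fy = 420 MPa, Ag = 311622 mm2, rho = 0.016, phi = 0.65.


Ast = rho * Ag = 0.016 * 311622 = 4985.952 mm2
phi*Pn = 0.65 * 0.80 * (0.85 * 40 * (311622 - 4985.952) + 420 * 4985.952) / 1000
= 6510.26 kN

6510.26


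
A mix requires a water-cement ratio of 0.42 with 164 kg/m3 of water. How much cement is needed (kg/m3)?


Cement = water / (w/c)
= 164 / 0.42
= 390.5 kg/m3

390.5


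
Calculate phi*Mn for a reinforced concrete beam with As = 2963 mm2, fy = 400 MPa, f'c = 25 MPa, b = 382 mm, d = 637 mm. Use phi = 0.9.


a = As * fy / (0.85 * f'c * b)
= 2963 * 400 / (0.85 * 25 * 382)
= 146.0055 mm
Mn = As * fy * (d - a/2) / 10^6
= 668.4495 kN-m
phi*Mn = 0.9 * 668.4495 = 601.6 kN-m

601.6


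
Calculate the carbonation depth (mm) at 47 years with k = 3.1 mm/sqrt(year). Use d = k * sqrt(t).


depth = k * sqrt(t)
= 3.1 * sqrt(47)
= 21.25 mm

21.25


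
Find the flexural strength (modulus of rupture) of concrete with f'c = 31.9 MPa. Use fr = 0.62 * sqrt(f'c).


fr = 0.62 * sqrt(31.9)
= 3.502 MPa

3.502


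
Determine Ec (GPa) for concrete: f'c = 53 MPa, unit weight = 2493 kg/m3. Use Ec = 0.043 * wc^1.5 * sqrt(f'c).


Ec = 0.043 * 2493^1.5 * sqrt(53) / 1000
= 38.97 GPa

38.97


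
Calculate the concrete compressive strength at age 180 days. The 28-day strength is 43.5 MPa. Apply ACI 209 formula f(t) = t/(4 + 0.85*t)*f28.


f(180) = 180 / (4 + 0.85 * 180) * 43.5
= 180 / 157.0 * 43.5
= 49.87 MPa

49.87


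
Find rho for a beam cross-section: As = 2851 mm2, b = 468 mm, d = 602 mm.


rho = As / (b * d)
= 2851 / (468 * 602)
= 0.0101

0.0101


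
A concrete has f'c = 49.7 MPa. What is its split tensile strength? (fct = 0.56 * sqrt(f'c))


fct = 0.56 * sqrt(49.7)
= 0.56 * 7.05
= 3.948 MPa

3.948


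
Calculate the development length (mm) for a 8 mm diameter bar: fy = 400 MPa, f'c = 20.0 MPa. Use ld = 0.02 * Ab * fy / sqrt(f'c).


Ab = pi * 8^2 / 4 = 50.265 mm2
ld = 0.02 * 50.265 * 400 / sqrt(20.0)
= 89.9 mm

89.9


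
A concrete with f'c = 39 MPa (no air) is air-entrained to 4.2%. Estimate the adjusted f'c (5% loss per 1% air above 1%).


Strength loss = (4.2 - 1) * 5 = 16.0%
f'c = 39 * (1 - 16.0/100)
= 32.76 MPa

32.76


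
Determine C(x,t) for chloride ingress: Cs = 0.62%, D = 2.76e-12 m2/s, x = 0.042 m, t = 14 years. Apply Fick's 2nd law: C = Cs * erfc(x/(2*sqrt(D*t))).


t_seconds = 14 * 365.25 * 24 * 3600 = 441806400.0 s
arg = 0.042 / (2 * sqrt(2.76e-12 * 441806400.0))
= 0.6014
erfc(0.6014) = 0.3951
C = 0.62 * 0.3951 = 0.2449%

0.2449


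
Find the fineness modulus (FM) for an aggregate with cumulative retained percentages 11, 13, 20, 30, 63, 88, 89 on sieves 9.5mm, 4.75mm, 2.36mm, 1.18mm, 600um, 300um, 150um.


FM = sum(cumulative % retained) / 100
= 314 / 100
= 3.14

3.14


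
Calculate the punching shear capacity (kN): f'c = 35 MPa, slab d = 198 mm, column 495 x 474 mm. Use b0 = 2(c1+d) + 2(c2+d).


b0 = 2*(495 + 198) + 2*(474 + 198) = 2730 mm
Vc = 0.33 * sqrt(35) * 2730 * 198 / 1000
= 1055.3 kN

1055.3


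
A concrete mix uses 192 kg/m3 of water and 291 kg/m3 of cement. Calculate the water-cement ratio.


w/c = water / cement
w/c = 192 / 291 = 0.66

0.66


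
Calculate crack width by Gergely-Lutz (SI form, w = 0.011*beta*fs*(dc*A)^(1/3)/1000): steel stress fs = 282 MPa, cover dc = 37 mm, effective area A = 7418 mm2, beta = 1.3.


w = 0.011 * beta * fs * (dc * A)^(1/3) / 1000
= 0.011 * 1.3 * 282 * (37 * 7418)^(1/3) / 1000
= 0.262 mm

0.262


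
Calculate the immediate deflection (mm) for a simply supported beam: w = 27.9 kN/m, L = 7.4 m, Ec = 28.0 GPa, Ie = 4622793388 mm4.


Convert: L = 7.4 m = 7400 mm, Ec = 28.0 GPa = 28000 MPa
delta = 5 * 27.9 * 7400^4 / (384 * 28000 * 4622793388)
= 8.42 mm

8.42


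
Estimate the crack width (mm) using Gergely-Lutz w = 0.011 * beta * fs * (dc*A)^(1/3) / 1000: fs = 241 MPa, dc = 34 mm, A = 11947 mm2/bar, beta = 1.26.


w = 0.011 * beta * fs * (dc * A)^(1/3) / 1000
= 0.011 * 1.26 * 241 * (34 * 11947)^(1/3) / 1000
= 0.247 mm

0.247


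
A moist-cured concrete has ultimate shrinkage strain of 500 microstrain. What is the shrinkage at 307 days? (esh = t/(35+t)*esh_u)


esh(307) = 307 / (35 + 307) * 500
= 307 / 342 * 500
= 448.8 microstrain

448.8


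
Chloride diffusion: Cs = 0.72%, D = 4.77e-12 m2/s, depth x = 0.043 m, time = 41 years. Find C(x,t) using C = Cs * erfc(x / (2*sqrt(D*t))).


t_seconds = 41 * 365.25 * 24 * 3600 = 1293861600.0 s
arg = 0.043 / (2 * sqrt(4.77e-12 * 1293861600.0))
= 0.2737
erfc(0.2737) = 0.6987
C = 0.72 * 0.6987 = 0.5031%

0.5031


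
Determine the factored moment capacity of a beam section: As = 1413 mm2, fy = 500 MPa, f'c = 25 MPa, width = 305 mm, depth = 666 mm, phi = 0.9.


a = As * fy / (0.85 * f'c * b)
= 1413 * 500 / (0.85 * 25 * 305)
= 109.0068 mm
Mn = As * fy * (d - a/2) / 10^6
= 432.0224 kN-m
phi*Mn = 0.9 * 432.0224 = 388.82 kN-m

388.82


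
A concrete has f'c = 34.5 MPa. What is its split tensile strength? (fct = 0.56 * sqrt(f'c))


fct = 0.56 * sqrt(34.5)
= 0.56 * 5.874
= 3.289 MPa

3.289


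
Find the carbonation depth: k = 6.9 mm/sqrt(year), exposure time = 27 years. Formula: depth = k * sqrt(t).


depth = k * sqrt(t)
= 6.9 * sqrt(27)
= 35.85 mm

35.85


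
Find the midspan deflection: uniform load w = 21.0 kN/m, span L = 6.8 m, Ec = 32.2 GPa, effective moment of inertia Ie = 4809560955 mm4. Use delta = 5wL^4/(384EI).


Convert: L = 6.8 m = 6800 mm, Ec = 32.2 GPa = 32200 MPa
delta = 5 * 21.0 * 6800^4 / (384 * 32200 * 4809560955)
= 3.78 mm

3.78


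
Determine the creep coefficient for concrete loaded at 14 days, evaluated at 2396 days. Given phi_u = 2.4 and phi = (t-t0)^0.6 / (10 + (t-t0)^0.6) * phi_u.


dt = 2396 - 14 = 2382
phi = 2382^0.6 / (10 + 2382^0.6) * 2.4
= 2.193

2.193


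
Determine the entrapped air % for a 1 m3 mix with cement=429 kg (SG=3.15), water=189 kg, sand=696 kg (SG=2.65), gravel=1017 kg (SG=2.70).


Vol cement = 429 / (3.15 * 1000) = 0.13619 m3
Vol water = 189 / 1000 = 0.189 m3
Vol sand = 696 / (2.65 * 1000) = 0.262642 m3
Vol gravel = 1017 / (2.70 * 1000) = 0.376667 m3
Total solid + water volume = 0.964499 m3
Air = (1 - 0.964499) * 100 = 3.55%

3.55


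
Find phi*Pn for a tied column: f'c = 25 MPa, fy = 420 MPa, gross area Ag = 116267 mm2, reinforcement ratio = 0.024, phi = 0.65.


Ast = rho * Ag = 0.024 * 116267 = 2790.408 mm2
phi*Pn = 0.65 * 0.80 * (0.85 * 25 * (116267 - 2790.408) + 420 * 2790.408) / 1000
= 1863.34 kN

1863.34


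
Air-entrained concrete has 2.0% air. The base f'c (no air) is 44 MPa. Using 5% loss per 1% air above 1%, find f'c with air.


Strength loss = (2.0 - 1) * 5 = 5.0%
f'c = 44 * (1 - 5.0/100)
= 41.8 MPa

41.8


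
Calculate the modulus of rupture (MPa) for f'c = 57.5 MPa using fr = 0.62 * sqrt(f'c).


fr = 0.62 * sqrt(57.5)
= 4.701 MPa

4.701


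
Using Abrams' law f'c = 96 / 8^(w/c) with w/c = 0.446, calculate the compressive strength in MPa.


f'c = 96 / 8^0.446
= 96 / 2.528
= 37.97 MPa

37.97


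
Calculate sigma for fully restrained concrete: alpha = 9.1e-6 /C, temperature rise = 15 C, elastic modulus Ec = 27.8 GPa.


sigma = alpha * dT * Ec
= 9.1e-6 * 15 * 27.8 * 1000
= 3.795 MPa

3.795


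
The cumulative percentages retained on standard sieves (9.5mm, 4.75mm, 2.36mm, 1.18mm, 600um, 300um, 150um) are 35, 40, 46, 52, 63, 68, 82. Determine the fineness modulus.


FM = sum(cumulative % retained) / 100
= 386 / 100
= 3.86

3.86


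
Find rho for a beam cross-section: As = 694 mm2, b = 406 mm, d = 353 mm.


rho = As / (b * d)
= 694 / (406 * 353)
= 0.0048

0.0048


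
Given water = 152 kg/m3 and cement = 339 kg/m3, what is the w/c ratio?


w/c = water / cement
w/c = 152 / 339 = 0.448

0.448


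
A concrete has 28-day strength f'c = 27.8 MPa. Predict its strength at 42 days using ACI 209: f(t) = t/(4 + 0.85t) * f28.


f(42) = 42 / (4 + 0.85 * 42) * 27.8
= 42 / 39.7 * 27.8
= 29.41 MPa

29.41


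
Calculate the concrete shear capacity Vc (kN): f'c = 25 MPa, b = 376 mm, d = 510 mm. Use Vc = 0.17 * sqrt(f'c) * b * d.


Vc = 0.17 * sqrt(25) * 376 * 510 / 1000
= 163.0 kN

163.0


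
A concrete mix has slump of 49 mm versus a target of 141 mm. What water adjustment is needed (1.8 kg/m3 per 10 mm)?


Difference = 141 - 49 = 92 mm
Water adjustment = 92 * 1.8 / 10 = 16.6 kg/m3

16.6


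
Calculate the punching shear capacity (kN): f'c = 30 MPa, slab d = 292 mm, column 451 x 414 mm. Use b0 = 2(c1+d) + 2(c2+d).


b0 = 2*(451 + 292) + 2*(414 + 292) = 2898 mm
Vc = 0.33 * sqrt(30) * 2898 * 292 / 1000
= 1529.52 kN

1529.52


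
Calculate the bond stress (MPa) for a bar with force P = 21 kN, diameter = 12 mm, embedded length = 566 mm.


u = P / (pi * db * ld)
= 21 * 1000 / (pi * 12 * 566)
= 0.984 MPa

0.984


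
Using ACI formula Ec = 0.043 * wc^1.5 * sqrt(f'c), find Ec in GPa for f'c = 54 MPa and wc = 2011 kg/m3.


Ec = 0.043 * 2011^1.5 * sqrt(54) / 1000
= 28.5 GPa

28.5


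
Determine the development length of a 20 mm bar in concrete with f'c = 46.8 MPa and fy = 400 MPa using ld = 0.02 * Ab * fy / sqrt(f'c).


Ab = pi * 20^2 / 4 = 314.159 mm2
ld = 0.02 * 314.159 * 400 / sqrt(46.8)
= 367.4 mm

367.4


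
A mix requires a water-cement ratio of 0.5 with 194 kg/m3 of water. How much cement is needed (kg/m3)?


Cement = water / (w/c)
= 194 / 0.5
= 388.0 kg/m3

388.0


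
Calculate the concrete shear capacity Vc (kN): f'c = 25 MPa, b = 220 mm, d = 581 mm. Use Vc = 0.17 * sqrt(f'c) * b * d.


Vc = 0.17 * sqrt(25) * 220 * 581 / 1000
= 108.65 kN

108.65


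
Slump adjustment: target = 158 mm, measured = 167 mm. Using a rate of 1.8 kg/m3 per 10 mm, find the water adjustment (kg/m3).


Difference = 158 - 167 = -9 mm
Water adjustment = -9 * 1.8 / 10 = -1.6 kg/m3

-1.6


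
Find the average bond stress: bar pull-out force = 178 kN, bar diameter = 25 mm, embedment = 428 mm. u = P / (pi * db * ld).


u = P / (pi * db * ld)
= 178 * 1000 / (pi * 25 * 428)
= 5.295 MPa

5.295


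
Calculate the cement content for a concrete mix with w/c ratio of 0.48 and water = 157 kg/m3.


Cement = water / (w/c)
= 157 / 0.48
= 327.1 kg/m3

327.1


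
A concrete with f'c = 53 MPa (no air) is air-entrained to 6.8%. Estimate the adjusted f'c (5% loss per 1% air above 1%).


Strength loss = (6.8 - 1) * 5 = 29.0%
f'c = 53 * (1 - 29.0/100)
= 37.63 MPa

37.63


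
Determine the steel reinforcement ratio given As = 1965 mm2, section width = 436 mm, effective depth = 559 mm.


rho = As / (b * d)
= 1965 / (436 * 559)
= 0.0081

0.0081


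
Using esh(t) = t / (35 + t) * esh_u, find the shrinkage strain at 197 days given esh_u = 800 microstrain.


esh(197) = 197 / (35 + 197) * 800
= 197 / 232 * 800
= 679.3 microstrain

679.3


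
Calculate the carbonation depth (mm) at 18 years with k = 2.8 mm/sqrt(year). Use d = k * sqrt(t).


depth = k * sqrt(t)
= 2.8 * sqrt(18)
= 11.88 mm

11.88


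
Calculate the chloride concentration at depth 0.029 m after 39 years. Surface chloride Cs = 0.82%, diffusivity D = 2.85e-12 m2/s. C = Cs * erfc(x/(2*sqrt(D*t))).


t_seconds = 39 * 365.25 * 24 * 3600 = 1230746400.0 s
arg = 0.029 / (2 * sqrt(2.85e-12 * 1230746400.0))
= 0.2448
erfc(0.2448) = 0.7292
C = 0.82 * 0.7292 = 0.5979%

0.5979


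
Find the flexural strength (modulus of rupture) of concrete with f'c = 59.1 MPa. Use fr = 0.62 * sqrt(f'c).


fr = 0.62 * sqrt(59.1)
= 4.766 MPa

4.766


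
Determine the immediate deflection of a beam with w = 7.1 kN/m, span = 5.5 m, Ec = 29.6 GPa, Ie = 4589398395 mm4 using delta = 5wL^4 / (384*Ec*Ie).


Convert: L = 5.5 m = 5500 mm, Ec = 29.6 GPa = 29600 MPa
delta = 5 * 7.1 * 5500^4 / (384 * 29600 * 4589398395)
= 0.62 mm

0.62


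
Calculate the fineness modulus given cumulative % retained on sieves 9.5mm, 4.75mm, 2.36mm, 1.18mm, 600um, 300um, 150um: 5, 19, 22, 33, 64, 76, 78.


FM = sum(cumulative % retained) / 100
= 297 / 100
= 2.97

2.97


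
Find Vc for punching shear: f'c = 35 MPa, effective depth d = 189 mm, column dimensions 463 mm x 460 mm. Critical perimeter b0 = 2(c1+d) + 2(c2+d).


b0 = 2*(463 + 189) + 2*(460 + 189) = 2602 mm
Vc = 0.33 * sqrt(35) * 2602 * 189 / 1000
= 960.1 kN

960.1


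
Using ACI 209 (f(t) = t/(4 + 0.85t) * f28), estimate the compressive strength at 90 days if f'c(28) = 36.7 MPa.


f(90) = 90 / (4 + 0.85 * 90) * 36.7
= 90 / 80.5 * 36.7
= 41.03 MPa

41.03


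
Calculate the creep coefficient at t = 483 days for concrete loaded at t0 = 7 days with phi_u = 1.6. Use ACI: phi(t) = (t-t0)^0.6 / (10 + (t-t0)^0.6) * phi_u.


dt = 483 - 7 = 476
phi = 476^0.6 / (10 + 476^0.6) * 1.6
= 1.283

1.283


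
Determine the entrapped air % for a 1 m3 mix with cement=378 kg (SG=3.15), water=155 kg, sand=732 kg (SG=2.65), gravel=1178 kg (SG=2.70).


Vol cement = 378 / (3.15 * 1000) = 0.12 m3
Vol water = 155 / 1000 = 0.155 m3
Vol sand = 732 / (2.65 * 1000) = 0.276226 m3
Vol gravel = 1178 / (2.70 * 1000) = 0.436296 m3
Total solid + water volume = 0.987523 m3
Air = (1 - 0.987523) * 100 = 1.25%

1.25


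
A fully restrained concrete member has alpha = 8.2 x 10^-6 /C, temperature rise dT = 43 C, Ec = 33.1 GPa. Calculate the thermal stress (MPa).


sigma = alpha * dT * Ec
= 8.2e-6 * 43 * 33.1 * 1000
= 11.671 MPa

11.671


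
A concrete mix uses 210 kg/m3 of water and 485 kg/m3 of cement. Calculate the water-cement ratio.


w/c = water / cement
w/c = 210 / 485 = 0.433

0.433


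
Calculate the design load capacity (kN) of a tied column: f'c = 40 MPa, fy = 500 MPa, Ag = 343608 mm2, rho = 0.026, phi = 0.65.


Ast = rho * Ag = 0.026 * 343608 = 8933.808 mm2
phi*Pn = 0.65 * 0.80 * (0.85 * 40 * (343608 - 8933.808) + 500 * 8933.808) / 1000
= 8239.83 kN

8239.83


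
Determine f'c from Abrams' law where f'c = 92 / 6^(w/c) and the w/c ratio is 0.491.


f'c = 92 / 6^0.491
= 92 / 2.41
= 38.17 MPa

38.17


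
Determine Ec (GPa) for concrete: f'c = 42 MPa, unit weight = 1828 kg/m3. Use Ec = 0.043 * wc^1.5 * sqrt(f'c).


Ec = 0.043 * 1828^1.5 * sqrt(42) / 1000
= 21.78 GPa

21.78


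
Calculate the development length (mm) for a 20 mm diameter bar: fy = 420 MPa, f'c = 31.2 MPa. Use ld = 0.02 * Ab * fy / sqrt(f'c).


Ab = pi * 20^2 / 4 = 314.159 mm2
ld = 0.02 * 314.159 * 420 / sqrt(31.2)
= 472.4 mm

472.4


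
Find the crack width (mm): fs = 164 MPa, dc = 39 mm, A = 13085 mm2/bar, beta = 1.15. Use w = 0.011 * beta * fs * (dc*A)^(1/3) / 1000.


w = 0.011 * beta * fs * (dc * A)^(1/3) / 1000
= 0.011 * 1.15 * 164 * (39 * 13085)^(1/3) / 1000
= 0.166 mm

0.166


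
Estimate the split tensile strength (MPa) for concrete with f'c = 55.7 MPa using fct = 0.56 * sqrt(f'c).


fct = 0.56 * sqrt(55.7)
= 0.56 * 7.463
= 4.179 MPa

4.179


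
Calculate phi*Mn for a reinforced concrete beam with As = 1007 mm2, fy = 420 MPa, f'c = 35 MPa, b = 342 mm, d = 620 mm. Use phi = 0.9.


a = As * fy / (0.85 * f'c * b)
= 1007 * 420 / (0.85 * 35 * 342)
= 41.5686 mm
Mn = As * fy * (d - a/2) / 10^6
= 253.4323 kN-m
phi*Mn = 0.9 * 253.4323 = 228.09 kN-m

228.09


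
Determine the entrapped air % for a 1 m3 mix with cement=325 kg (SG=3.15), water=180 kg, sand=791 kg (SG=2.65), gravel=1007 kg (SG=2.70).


Vol cement = 325 / (3.15 * 1000) = 0.103175 m3
Vol water = 180 / 1000 = 0.18 m3
Vol sand = 791 / (2.65 * 1000) = 0.298491 m3
Vol gravel = 1007 / (2.70 * 1000) = 0.372963 m3
Total solid + water volume = 0.954628 m3
Air = (1 - 0.954628) * 100 = 4.54%

4.54


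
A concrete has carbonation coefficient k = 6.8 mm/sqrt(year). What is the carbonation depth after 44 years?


depth = k * sqrt(t)
= 6.8 * sqrt(44)
= 45.11 mm

45.11


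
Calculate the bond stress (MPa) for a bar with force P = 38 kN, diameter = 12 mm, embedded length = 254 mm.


u = P / (pi * db * ld)
= 38 * 1000 / (pi * 12 * 254)
= 3.968 MPa

3.968


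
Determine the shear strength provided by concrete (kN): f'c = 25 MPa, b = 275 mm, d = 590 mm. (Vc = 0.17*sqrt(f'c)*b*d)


Vc = 0.17 * sqrt(25) * 275 * 590 / 1000
= 137.91 kN

137.91


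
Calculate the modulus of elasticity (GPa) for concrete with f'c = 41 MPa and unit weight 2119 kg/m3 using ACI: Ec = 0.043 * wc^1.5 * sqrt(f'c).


Ec = 0.043 * 2119^1.5 * sqrt(41) / 1000
= 26.86 GPa

26.86


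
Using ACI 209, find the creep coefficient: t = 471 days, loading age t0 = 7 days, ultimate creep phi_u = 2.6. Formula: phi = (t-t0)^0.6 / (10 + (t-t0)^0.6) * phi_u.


dt = 471 - 7 = 464
phi = 464^0.6 / (10 + 464^0.6) * 2.6
= 2.078

2.078


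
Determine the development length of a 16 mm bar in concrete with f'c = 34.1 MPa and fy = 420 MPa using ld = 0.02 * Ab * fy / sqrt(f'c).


Ab = pi * 16^2 / 4 = 201.062 mm2
ld = 0.02 * 201.062 * 420 / sqrt(34.1)
= 289.2 mm

289.2


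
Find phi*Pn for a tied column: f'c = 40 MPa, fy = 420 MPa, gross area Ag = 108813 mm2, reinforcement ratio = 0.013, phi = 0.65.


Ast = rho * Ag = 0.013 * 108813 = 1414.569 mm2
phi*Pn = 0.65 * 0.80 * (0.85 * 40 * (108813 - 1414.569) + 420 * 1414.569) / 1000
= 2207.75 kN

2207.75


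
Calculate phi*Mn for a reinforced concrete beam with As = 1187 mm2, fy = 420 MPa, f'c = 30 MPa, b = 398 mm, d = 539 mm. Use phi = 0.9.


a = As * fy / (0.85 * f'c * b)
= 1187 * 420 / (0.85 * 30 * 398)
= 49.1221 mm
Mn = As * fy * (d - a/2) / 10^6
= 256.4684 kN-m
phi*Mn = 0.9 * 256.4684 = 230.82 kN-m

230.82


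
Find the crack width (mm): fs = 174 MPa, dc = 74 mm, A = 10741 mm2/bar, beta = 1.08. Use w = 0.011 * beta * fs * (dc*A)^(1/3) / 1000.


w = 0.011 * beta * fs * (dc * A)^(1/3) / 1000
= 0.011 * 1.08 * 174 * (74 * 10741)^(1/3) / 1000
= 0.191 mm

0.191


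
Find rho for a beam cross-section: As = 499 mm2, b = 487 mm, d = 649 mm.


rho = As / (b * d)
= 499 / (487 * 649)
= 0.0016

0.0016


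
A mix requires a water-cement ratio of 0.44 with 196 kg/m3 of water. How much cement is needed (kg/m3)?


Cement = water / (w/c)
= 196 / 0.44
= 445.5 kg/m3

445.5


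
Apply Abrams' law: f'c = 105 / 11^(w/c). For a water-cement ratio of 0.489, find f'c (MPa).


f'c = 105 / 11^0.489
= 105 / 3.23
= 32.5 MPa

32.5


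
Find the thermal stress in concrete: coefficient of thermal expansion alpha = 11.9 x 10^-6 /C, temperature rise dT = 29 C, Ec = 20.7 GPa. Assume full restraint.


sigma = alpha * dT * Ec
= 11.9e-6 * 29 * 20.7 * 1000
= 7.144 MPa

7.144


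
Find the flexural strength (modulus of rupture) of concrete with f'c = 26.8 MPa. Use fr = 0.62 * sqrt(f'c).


fr = 0.62 * sqrt(26.8)
= 3.21 MPa

3.21


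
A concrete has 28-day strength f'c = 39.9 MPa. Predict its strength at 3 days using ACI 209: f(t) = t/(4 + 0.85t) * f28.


f(3) = 3 / (4 + 0.85 * 3) * 39.9
= 3 / 6.55 * 39.9
= 18.27 MPa

18.27


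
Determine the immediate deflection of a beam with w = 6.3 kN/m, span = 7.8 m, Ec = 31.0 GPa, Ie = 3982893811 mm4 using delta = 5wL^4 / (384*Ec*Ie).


Convert: L = 7.8 m = 7800 mm, Ec = 31.0 GPa = 31000 MPa
delta = 5 * 6.3 * 7800^4 / (384 * 31000 * 3982893811)
= 2.46 mm

2.46


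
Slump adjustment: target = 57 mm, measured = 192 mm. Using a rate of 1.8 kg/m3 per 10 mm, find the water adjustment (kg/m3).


Difference = 57 - 192 = -135 mm
Water adjustment = -135 * 1.8 / 10 = -24.3 kg/m3

-24.3


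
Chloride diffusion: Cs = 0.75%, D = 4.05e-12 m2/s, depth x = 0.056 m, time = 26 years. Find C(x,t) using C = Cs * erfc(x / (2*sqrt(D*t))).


t_seconds = 26 * 365.25 * 24 * 3600 = 820497600.0 s
arg = 0.056 / (2 * sqrt(4.05e-12 * 820497600.0))
= 0.4857
erfc(0.4857) = 0.4921
C = 0.75 * 0.4921 = 0.3691%

0.3691


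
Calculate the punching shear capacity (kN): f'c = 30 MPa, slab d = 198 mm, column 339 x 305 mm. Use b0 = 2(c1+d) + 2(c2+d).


b0 = 2*(339 + 198) + 2*(305 + 198) = 2080 mm
Vc = 0.33 * sqrt(30) * 2080 * 198 / 1000
= 744.39 kN

744.39


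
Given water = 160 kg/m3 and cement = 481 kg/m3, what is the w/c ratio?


w/c = water / cement
w/c = 160 / 481 = 0.333

0.333


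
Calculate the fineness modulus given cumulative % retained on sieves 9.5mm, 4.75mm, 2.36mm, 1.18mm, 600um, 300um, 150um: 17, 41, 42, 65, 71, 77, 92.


FM = sum(cumulative % retained) / 100
= 405 / 100
= 4.05

4.05


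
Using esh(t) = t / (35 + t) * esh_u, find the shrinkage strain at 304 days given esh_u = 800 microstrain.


esh(304) = 304 / (35 + 304) * 800
= 304 / 339 * 800
= 717.4 microstrain

717.4


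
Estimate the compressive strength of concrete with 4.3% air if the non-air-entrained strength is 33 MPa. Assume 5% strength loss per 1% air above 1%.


Strength loss = (4.3 - 1) * 5 = 16.5%
f'c = 33 * (1 - 16.5/100)
= 27.55 MPa

27.55


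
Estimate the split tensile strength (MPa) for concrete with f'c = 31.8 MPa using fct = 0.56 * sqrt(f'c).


fct = 0.56 * sqrt(31.8)
= 0.56 * 5.639
= 3.158 MPa

3.158


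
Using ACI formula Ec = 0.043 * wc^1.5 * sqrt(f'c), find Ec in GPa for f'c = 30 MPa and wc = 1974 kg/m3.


Ec = 0.043 * 1974^1.5 * sqrt(30) / 1000
= 20.66 GPa

20.66


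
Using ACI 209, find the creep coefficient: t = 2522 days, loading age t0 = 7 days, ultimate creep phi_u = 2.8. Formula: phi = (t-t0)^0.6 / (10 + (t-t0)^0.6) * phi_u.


dt = 2522 - 7 = 2515
phi = 2515^0.6 / (10 + 2515^0.6) * 2.8
= 2.566

2.566


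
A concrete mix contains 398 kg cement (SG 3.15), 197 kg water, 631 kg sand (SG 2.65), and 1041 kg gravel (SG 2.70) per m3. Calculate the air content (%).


Vol cement = 398 / (3.15 * 1000) = 0.126349 m3
Vol water = 197 / 1000 = 0.197 m3
Vol sand = 631 / (2.65 * 1000) = 0.238113 m3
Vol gravel = 1041 / (2.70 * 1000) = 0.385556 m3
Total solid + water volume = 0.947018 m3
Air = (1 - 0.947018) * 100 = 5.3%

5.3


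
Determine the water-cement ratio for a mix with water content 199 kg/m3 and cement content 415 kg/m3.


w/c = water / cement
w/c = 199 / 415 = 0.48

0.48


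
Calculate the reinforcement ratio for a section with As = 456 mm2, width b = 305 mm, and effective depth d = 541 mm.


rho = As / (b * d)
= 456 / (305 * 541)
= 0.0028

0.0028


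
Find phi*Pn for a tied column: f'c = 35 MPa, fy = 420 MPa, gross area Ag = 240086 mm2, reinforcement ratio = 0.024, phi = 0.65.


Ast = rho * Ag = 0.024 * 240086 = 5762.064 mm2
phi*Pn = 0.65 * 0.80 * (0.85 * 35 * (240086 - 5762.064) + 420 * 5762.064) / 1000
= 4883.43 kN

4883.43


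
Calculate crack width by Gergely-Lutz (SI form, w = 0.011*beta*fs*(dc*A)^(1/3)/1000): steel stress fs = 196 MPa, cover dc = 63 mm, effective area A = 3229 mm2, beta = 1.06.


w = 0.011 * beta * fs * (dc * A)^(1/3) / 1000
= 0.011 * 1.06 * 196 * (63 * 3229)^(1/3) / 1000
= 0.134 mm

0.134


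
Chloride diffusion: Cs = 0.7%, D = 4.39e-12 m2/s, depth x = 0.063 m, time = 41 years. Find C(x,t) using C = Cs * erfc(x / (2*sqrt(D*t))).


t_seconds = 41 * 365.25 * 24 * 3600 = 1293861600.0 s
arg = 0.063 / (2 * sqrt(4.39e-12 * 1293861600.0))
= 0.418
erfc(0.418) = 0.5545
C = 0.7 * 0.5545 = 0.3881%

0.3881


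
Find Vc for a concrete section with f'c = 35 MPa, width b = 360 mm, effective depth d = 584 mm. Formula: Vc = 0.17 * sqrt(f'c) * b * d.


Vc = 0.17 * sqrt(35) * 360 * 584 / 1000
= 211.45 kN

211.45


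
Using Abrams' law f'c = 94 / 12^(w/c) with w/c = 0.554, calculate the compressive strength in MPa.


f'c = 94 / 12^0.554
= 94 / 3.962
= 23.73 MPa

23.73


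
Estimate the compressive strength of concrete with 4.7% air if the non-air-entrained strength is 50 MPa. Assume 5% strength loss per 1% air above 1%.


Strength loss = (4.7 - 1) * 5 = 18.5%
f'c = 50 * (1 - 18.5/100)
= 40.75 MPa

40.75


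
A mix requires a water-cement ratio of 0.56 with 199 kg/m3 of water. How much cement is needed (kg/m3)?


Cement = water / (w/c)
= 199 / 0.56
= 355.4 kg/m3

355.4


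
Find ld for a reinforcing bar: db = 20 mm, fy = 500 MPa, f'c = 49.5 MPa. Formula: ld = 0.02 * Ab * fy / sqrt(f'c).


Ab = pi * 20^2 / 4 = 314.159 mm2
ld = 0.02 * 314.159 * 500 / sqrt(49.5)
= 446.5 mm

446.5


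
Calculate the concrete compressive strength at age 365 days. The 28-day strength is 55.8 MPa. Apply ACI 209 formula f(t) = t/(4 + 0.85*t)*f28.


f(365) = 365 / (4 + 0.85 * 365) * 55.8
= 365 / 314.25 * 55.8
= 64.81 MPa

64.81


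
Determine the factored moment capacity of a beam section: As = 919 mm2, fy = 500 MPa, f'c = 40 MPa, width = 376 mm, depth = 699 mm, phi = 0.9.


a = As * fy / (0.85 * f'c * b)
= 919 * 500 / (0.85 * 40 * 376)
= 35.9434 mm
Mn = As * fy * (d - a/2) / 10^6
= 312.9325 kN-m
phi*Mn = 0.9 * 312.9325 = 281.64 kN-m

281.64


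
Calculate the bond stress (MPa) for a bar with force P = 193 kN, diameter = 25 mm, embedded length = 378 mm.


u = P / (pi * db * ld)
= 193 * 1000 / (pi * 25 * 378)
= 6.501 MPa

6.501


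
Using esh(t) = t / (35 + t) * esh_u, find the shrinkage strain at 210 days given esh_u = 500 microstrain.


esh(210) = 210 / (35 + 210) * 500
= 210 / 245 * 500
= 428.6 microstrain

428.6


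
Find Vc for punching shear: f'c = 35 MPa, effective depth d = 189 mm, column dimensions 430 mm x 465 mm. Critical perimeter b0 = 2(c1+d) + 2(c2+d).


b0 = 2*(430 + 189) + 2*(465 + 189) = 2546 mm
Vc = 0.33 * sqrt(35) * 2546 * 189 / 1000
= 939.44 kN

939.44


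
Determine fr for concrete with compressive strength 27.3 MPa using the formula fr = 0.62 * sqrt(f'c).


fr = 0.62 * sqrt(27.3)
= 3.239 MPa

3.239


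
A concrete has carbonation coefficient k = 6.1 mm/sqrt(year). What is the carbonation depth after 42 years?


depth = k * sqrt(t)
= 6.1 * sqrt(42)
= 39.53 mm

39.53


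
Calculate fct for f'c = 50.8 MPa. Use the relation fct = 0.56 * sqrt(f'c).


fct = 0.56 * sqrt(50.8)
= 0.56 * 7.127
= 3.991 MPa

3.991


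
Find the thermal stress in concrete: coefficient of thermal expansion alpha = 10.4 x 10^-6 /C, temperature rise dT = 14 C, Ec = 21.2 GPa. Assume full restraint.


sigma = alpha * dT * Ec
= 10.4e-6 * 14 * 21.2 * 1000
= 3.087 MPa

3.087


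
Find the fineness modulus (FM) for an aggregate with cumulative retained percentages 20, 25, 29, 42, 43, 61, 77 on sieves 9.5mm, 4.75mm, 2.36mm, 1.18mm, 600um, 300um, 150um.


FM = sum(cumulative % retained) / 100
= 297 / 100
= 2.97

2.97


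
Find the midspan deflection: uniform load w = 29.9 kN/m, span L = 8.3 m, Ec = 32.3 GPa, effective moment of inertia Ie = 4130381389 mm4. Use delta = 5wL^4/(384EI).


Convert: L = 8.3 m = 8300 mm, Ec = 32.3 GPa = 32300 MPa
delta = 5 * 29.9 * 8300^4 / (384 * 32300 * 4130381389)
= 13.85 mm

13.85


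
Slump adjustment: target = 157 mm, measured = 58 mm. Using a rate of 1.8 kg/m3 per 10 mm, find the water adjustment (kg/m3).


Difference = 157 - 58 = 99 mm
Water adjustment = 99 * 1.8 / 10 = 17.8 kg/m3

17.8


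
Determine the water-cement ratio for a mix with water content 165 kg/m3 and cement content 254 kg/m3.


w/c = water / cement
w/c = 165 / 254 = 0.65

0.65


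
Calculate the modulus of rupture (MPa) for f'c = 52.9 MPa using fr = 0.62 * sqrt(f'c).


fr = 0.62 * sqrt(52.9)
= 4.509 MPa

4.509


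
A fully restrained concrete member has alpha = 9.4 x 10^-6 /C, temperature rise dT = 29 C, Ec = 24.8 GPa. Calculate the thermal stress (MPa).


sigma = alpha * dT * Ec
= 9.4e-6 * 29 * 24.8 * 1000
= 6.76 MPa

6.76


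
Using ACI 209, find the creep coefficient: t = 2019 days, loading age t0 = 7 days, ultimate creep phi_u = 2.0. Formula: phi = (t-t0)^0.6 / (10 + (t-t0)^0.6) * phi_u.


dt = 2019 - 7 = 2012
phi = 2012^0.6 / (10 + 2012^0.6) * 2.0
= 1.811

1.811


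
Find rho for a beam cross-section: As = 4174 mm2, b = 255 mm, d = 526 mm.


rho = As / (b * d)
= 4174 / (255 * 526)
= 0.0311

0.0311


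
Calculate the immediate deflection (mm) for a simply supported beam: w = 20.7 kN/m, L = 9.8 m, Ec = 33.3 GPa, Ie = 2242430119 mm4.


Convert: L = 9.8 m = 9800 mm, Ec = 33.3 GPa = 33300 MPa
delta = 5 * 20.7 * 9800^4 / (384 * 33300 * 2242430119)
= 33.29 mm

33.29


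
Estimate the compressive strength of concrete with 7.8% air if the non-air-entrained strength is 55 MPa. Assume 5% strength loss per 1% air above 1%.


Strength loss = (7.8 - 1) * 5 = 34.0%
f'c = 55 * (1 - 34.0/100)
= 36.3 MPa

36.3


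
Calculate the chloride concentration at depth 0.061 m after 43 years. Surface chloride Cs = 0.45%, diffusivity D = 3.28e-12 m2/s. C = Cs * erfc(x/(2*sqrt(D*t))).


t_seconds = 43 * 365.25 * 24 * 3600 = 1356976800.0 s
arg = 0.061 / (2 * sqrt(3.28e-12 * 1356976800.0))
= 0.4572
erfc(0.4572) = 0.5179
C = 0.45 * 0.5179 = 0.2331%

0.2331


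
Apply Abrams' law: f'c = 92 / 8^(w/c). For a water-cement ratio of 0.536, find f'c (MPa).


f'c = 92 / 8^0.536
= 92 / 3.048
= 30.18 MPa

30.18


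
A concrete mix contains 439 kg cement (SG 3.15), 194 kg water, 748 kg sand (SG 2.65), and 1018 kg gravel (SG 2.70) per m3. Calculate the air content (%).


Vol cement = 439 / (3.15 * 1000) = 0.139365 m3
Vol water = 194 / 1000 = 0.194 m3
Vol sand = 748 / (2.65 * 1000) = 0.282264 m3
Vol gravel = 1018 / (2.70 * 1000) = 0.377037 m3
Total solid + water volume = 0.992666 m3
Air = (1 - 0.992666) * 100 = 0.73%

0.73


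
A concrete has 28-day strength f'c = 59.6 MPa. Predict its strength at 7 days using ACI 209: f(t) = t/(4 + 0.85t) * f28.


f(7) = 7 / (4 + 0.85 * 7) * 59.6
= 7 / 9.95 * 59.6
= 41.93 MPa

41.93


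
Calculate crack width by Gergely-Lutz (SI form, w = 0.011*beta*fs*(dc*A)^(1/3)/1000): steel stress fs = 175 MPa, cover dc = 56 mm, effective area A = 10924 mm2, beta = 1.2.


w = 0.011 * beta * fs * (dc * A)^(1/3) / 1000
= 0.011 * 1.2 * 175 * (56 * 10924)^(1/3) / 1000
= 0.196 mm

0.196


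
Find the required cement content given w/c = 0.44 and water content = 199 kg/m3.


Cement = water / (w/c)
= 199 / 0.44
= 452.3 kg/m3

452.3


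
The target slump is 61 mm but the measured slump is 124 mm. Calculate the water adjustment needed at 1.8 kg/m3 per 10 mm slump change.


Difference = 61 - 124 = -63 mm
Water adjustment = -63 * 1.8 / 10 = -11.3 kg/m3

-11.3


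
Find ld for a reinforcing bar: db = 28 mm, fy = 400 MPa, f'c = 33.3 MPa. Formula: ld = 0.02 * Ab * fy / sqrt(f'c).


Ab = pi * 28^2 / 4 = 615.752 mm2
ld = 0.02 * 615.752 * 400 / sqrt(33.3)
= 853.6 mm

853.6


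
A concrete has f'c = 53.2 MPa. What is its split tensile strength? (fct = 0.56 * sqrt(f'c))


fct = 0.56 * sqrt(53.2)
= 0.56 * 7.294
= 4.085 MPa

4.085


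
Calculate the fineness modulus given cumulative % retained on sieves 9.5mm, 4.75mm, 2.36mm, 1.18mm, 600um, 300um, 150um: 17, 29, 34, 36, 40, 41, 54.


FM = sum(cumulative % retained) / 100
= 251 / 100
= 2.51

2.51


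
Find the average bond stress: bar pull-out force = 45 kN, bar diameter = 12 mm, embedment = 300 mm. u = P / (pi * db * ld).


u = P / (pi * db * ld)
= 45 * 1000 / (pi * 12 * 300)
= 3.979 MPa

3.979


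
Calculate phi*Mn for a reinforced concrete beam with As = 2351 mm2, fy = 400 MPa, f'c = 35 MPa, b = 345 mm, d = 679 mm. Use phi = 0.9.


a = As * fy / (0.85 * f'c * b)
= 2351 * 400 / (0.85 * 35 * 345)
= 91.6234 mm
Mn = As * fy * (d - a/2) / 10^6
= 595.4503 kN-m
phi*Mn = 0.9 * 595.4503 = 535.91 kN-m

535.91


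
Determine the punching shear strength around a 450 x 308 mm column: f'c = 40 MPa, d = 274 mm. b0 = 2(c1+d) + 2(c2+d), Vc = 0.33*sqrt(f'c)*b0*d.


b0 = 2*(450 + 274) + 2*(308 + 274) = 2612 mm
Vc = 0.33 * sqrt(40) * 2612 * 274 / 1000
= 1493.71 kN

1493.71


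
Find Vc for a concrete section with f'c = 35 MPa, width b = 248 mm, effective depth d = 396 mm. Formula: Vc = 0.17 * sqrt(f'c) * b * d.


Vc = 0.17 * sqrt(35) * 248 * 396 / 1000
= 98.77 kN

98.77


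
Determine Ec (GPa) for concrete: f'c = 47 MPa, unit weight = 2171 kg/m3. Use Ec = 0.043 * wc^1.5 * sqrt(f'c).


Ec = 0.043 * 2171^1.5 * sqrt(47) / 1000
= 29.82 GPa

29.82


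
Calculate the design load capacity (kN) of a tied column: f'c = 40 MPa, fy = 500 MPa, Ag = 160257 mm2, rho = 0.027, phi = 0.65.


Ast = rho * Ag = 0.027 * 160257 = 4326.939 mm2
phi*Pn = 0.65 * 0.80 * (0.85 * 40 * (160257 - 4326.939) + 500 * 4326.939) / 1000
= 3881.85 kN

3881.85


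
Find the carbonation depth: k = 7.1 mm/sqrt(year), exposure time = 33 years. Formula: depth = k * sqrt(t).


depth = k * sqrt(t)
= 7.1 * sqrt(33)
= 40.79 mm

40.79


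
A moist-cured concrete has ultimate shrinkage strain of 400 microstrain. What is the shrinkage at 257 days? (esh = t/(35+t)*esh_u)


esh(257) = 257 / (35 + 257) * 400
= 257 / 292 * 400
= 352.1 microstrain

352.1


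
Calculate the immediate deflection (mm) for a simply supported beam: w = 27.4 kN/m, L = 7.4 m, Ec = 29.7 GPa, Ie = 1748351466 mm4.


Convert: L = 7.4 m = 7400 mm, Ec = 29.7 GPa = 29700 MPa
delta = 5 * 27.4 * 7400^4 / (384 * 29700 * 1748351466)
= 20.6 mm

20.6


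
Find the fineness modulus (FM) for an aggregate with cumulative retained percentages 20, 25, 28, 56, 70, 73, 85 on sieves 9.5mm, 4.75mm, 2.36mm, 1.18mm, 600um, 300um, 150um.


FM = sum(cumulative % retained) / 100
= 357 / 100
= 3.57

3.57


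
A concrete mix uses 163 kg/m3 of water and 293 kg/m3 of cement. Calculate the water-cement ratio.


w/c = water / cement
w/c = 163 / 293 = 0.556

0.556


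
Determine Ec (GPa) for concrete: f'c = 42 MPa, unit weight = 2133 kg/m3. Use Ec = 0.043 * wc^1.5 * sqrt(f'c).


Ec = 0.043 * 2133^1.5 * sqrt(42) / 1000
= 27.45 GPa

27.45


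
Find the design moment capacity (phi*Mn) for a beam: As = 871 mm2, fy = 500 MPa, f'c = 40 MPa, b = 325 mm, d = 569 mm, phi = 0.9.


a = As * fy / (0.85 * f'c * b)
= 871 * 500 / (0.85 * 40 * 325)
= 39.4118 mm
Mn = As * fy * (d - a/2) / 10^6
= 239.2176 kN-m
phi*Mn = 0.9 * 239.2176 = 215.3 kN-m

215.3


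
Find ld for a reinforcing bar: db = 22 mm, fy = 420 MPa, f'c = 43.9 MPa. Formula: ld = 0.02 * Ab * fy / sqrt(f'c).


Ab = pi * 22^2 / 4 = 380.133 mm2
ld = 0.02 * 380.133 * 420 / sqrt(43.9)
= 481.9 mm

481.9


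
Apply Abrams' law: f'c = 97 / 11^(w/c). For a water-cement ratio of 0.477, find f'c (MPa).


f'c = 97 / 11^0.477
= 97 / 3.139
= 30.9 MPa

30.9


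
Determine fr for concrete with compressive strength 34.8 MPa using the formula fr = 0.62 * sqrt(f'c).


fr = 0.62 * sqrt(34.8)
= 3.657 MPa

3.657


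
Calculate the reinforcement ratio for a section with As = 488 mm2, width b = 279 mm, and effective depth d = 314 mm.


rho = As / (b * d)
= 488 / (279 * 314)
= 0.0056

0.0056


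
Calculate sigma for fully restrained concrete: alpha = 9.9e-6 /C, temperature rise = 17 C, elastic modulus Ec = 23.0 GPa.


sigma = alpha * dT * Ec
= 9.9e-6 * 17 * 23.0 * 1000
= 3.871 MPa

3.871


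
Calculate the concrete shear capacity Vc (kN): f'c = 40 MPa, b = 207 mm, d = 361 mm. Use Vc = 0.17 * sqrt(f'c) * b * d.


Vc = 0.17 * sqrt(40) * 207 * 361 / 1000
= 80.34 kN

80.34


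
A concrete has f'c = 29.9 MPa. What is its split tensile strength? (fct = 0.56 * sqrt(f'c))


fct = 0.56 * sqrt(29.9)
= 0.56 * 5.468
= 3.062 MPa

3.062


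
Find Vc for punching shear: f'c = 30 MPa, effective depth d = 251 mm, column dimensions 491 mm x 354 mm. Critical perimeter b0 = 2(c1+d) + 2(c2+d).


b0 = 2*(491 + 251) + 2*(354 + 251) = 2694 mm
Vc = 0.33 * sqrt(30) * 2694 * 251 / 1000
= 1222.21 kN

1222.21


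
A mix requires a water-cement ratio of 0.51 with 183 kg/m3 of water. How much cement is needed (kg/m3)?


Cement = water / (w/c)
= 183 / 0.51
= 358.8 kg/m3

358.8


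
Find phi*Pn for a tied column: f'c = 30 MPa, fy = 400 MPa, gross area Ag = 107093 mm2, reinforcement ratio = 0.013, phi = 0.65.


Ast = rho * Ag = 0.013 * 107093 = 1392.209 mm2
phi*Pn = 0.65 * 0.80 * (0.85 * 30 * (107093 - 1392.209) + 400 * 1392.209) / 1000
= 1691.17 kN

1691.17


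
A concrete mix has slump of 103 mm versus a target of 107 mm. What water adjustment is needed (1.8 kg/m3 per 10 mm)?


Difference = 107 - 103 = 4 mm
Water adjustment = 4 * 1.8 / 10 = 0.7 kg/m3

0.7


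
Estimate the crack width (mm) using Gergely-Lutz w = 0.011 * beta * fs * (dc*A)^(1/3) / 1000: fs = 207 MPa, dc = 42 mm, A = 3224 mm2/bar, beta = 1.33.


w = 0.011 * beta * fs * (dc * A)^(1/3) / 1000
= 0.011 * 1.33 * 207 * (42 * 3224)^(1/3) / 1000
= 0.156 mm

0.156


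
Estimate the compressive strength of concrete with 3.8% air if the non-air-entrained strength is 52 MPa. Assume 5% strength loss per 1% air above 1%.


Strength loss = (3.8 - 1) * 5 = 14.0%
f'c = 52 * (1 - 14.0/100)
= 44.72 MPa

44.72


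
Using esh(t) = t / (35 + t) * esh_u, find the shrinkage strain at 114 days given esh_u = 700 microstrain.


esh(114) = 114 / (35 + 114) * 700
= 114 / 149 * 700
= 535.6 microstrain

535.6
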